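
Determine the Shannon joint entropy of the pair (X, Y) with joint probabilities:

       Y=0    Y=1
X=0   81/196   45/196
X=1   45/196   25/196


H(X,Y) = -Σ p(x,y) log₂ p(x,y)
  p(0,0)=81/196: -0.4133 × log₂(0.4133) = 0.5269
  p(0,1)=45/196: -0.2296 × log₂(0.2296) = 0.4874
  p(1,0)=45/196: -0.2296 × log₂(0.2296) = 0.4874
  p(1,1)=25/196: -0.1276 × log₂(0.1276) = 0.3789
H(X,Y) = 1.8806 bits


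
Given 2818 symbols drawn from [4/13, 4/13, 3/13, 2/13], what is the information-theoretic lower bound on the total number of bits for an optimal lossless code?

Entropy H = 1.9501 bits/symbol
Minimum bits = H × n = 1.9501 × 2818
= 5495.28 bits


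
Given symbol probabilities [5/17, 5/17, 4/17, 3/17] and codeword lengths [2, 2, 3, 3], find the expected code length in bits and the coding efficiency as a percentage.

Average length L = Σ p_i × l_i = 2.4118 bits
Entropy H = 1.9713 bits
Efficiency η = H/L × 100% = 81.74%


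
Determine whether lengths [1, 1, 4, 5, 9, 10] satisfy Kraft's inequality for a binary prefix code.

Kraft inequality: Σ 2^(-l_i) ≤ 1 for prefix-free code
Calculating: 2^(-1) + 2^(-1) + 2^(-4) + 2^(-5) + 2^(-9) + 2^(-10)
= 0.5 + 0.5 + 0.0625 + 0.03125 + 0.001953125 + 0.0009765625
= 1.0967
Since 1.0967 > 1, prefix-free code does not exist


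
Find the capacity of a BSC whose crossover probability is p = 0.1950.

For BSC with error probability p:
C = 1 - H(p) where H(p) is binary entropy
H(0.1950) = -0.1950 × log₂(0.1950) - 0.8050 × log₂(0.8050)
H(p) = 0.7118
C = 1 - 0.7118 = 0.2882 bits/use


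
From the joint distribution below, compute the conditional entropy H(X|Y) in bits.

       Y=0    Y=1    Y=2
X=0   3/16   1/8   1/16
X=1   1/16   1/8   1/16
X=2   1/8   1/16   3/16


H(X|Y) = Σ_y p(y) H(X|Y=y)
  p(Y=0) = 3/8, H(X|Y=0) = 1.4591
  p(Y=1) = 5/16, H(X|Y=1) = 1.5219
  p(Y=2) = 5/16, H(X|Y=2) = 1.3710
H(X|Y) = 0.3750×1.4591 + 0.3125×1.5219 + 0.3125×1.3710 = 1.4512 bits


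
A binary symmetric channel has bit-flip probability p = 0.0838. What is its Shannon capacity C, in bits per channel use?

For BSC with error probability p:
C = 1 - H(p) where H(p) is binary entropy
H(0.0838) = -0.0838 × log₂(0.0838) - 0.9162 × log₂(0.9162)
H(p) = 0.4154
C = 1 - 0.4154 = 0.5846 bits/use


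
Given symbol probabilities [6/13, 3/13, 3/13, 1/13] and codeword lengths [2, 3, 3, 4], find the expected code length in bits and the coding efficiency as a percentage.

Average length L = Σ p_i × l_i = 2.6154 bits
Entropy H = 1.7759 bits
Efficiency η = H/L × 100% = 67.90%


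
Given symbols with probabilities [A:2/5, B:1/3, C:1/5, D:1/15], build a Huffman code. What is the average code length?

Huffman tree construction:
Combine smallest probabilities repeatedly
Resulting codes:
  A: 0 (length 1)
  B: 11 (length 2)
  C: 101 (length 3)
  D: 100 (length 3)
Average length = Σ p(s) × length(s) = 1.8667 bits


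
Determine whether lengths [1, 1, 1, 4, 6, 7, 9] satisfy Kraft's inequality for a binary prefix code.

Kraft inequality: Σ 2^(-l_i) ≤ 1 for prefix-free code
Calculating: 2^(-1) + 2^(-1) + 2^(-1) + 2^(-4) + 2^(-6) + 2^(-7) + 2^(-9)
= 0.5 + 0.5 + 0.5 + 0.0625 + 0.015625 + 0.0078125 + 0.001953125
= 1.5879
Since 1.5879 > 1, prefix-free code does not exist


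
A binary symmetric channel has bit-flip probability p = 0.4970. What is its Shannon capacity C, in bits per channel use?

For BSC with error probability p:
C = 1 - H(p) where H(p) is binary entropy
H(0.4970) = -0.4970 × log₂(0.4970) - 0.5030 × log₂(0.5030)
H(p) = 1.0000
C = 1 - 1.0000 = 0.0000 bits/use


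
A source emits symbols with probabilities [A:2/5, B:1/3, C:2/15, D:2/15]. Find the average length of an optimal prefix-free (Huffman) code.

Huffman tree construction:
Combine smallest probabilities repeatedly
Resulting codes:
  A: 0 (length 1)
  B: 11 (length 2)
  C: 100 (length 3)
  D: 101 (length 3)
Average length = Σ p(s) × length(s) = 1.8667 bits


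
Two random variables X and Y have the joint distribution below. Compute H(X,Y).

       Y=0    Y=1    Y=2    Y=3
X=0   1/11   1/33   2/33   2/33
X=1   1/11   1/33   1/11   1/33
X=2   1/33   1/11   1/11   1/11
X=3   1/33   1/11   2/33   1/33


H(X,Y) = -Σ p(x,y) log₂ p(x,y)
  p(0,0)=1/11: -0.0909 × log₂(0.0909) = 0.3145
  p(0,1)=1/33: -0.0303 × log₂(0.0303) = 0.1529
  p(0,2)=2/33: -0.0606 × log₂(0.0606) = 0.2451
  p(0,3)=2/33: -0.0606 × log₂(0.0606) = 0.2451
  p(1,0)=1/11: -0.0909 × log₂(0.0909) = 0.3145
  p(1,1)=1/33: -0.0303 × log₂(0.0303) = 0.1529
  p(1,2)=1/11: -0.0909 × log₂(0.0909) = 0.3145
  p(1,3)=1/33: -0.0303 × log₂(0.0303) = 0.1529
  p(2,0)=1/33: -0.0303 × log₂(0.0303) = 0.1529
  p(2,1)=1/11: -0.0909 × log₂(0.0909) = 0.3145
  p(2,2)=1/11: -0.0909 × log₂(0.0909) = 0.3145
  p(2,3)=1/11: -0.0909 × log₂(0.0909) = 0.3145
  p(3,0)=1/33: -0.0303 × log₂(0.0303) = 0.1529
  p(3,1)=1/11: -0.0909 × log₂(0.0909) = 0.3145
  p(3,2)=2/33: -0.0606 × log₂(0.0606) = 0.2451
  p(3,3)=1/33: -0.0303 × log₂(0.0303) = 0.1529
H(X,Y) = 3.8540 bits


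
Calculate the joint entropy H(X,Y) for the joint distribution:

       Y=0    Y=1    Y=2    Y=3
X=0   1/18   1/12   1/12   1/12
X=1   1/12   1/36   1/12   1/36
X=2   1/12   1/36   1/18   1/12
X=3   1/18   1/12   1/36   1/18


H(X,Y) = -Σ p(x,y) log₂ p(x,y)
  p(0,0)=1/18: -0.0556 × log₂(0.0556) = 0.2317
  p(0,1)=1/12: -0.0833 × log₂(0.0833) = 0.2987
  p(0,2)=1/12: -0.0833 × log₂(0.0833) = 0.2987
  p(0,3)=1/12: -0.0833 × log₂(0.0833) = 0.2987
  p(1,0)=1/12: -0.0833 × log₂(0.0833) = 0.2987
  p(1,1)=1/36: -0.0278 × log₂(0.0278) = 0.1436
  p(1,2)=1/12: -0.0833 × log₂(0.0833) = 0.2987
  p(1,3)=1/36: -0.0278 × log₂(0.0278) = 0.1436
  p(2,0)=1/12: -0.0833 × log₂(0.0833) = 0.2987
  p(2,1)=1/36: -0.0278 × log₂(0.0278) = 0.1436
  p(2,2)=1/18: -0.0556 × log₂(0.0556) = 0.2317
  p(2,3)=1/12: -0.0833 × log₂(0.0833) = 0.2987
  p(3,0)=1/18: -0.0556 × log₂(0.0556) = 0.2317
  p(3,1)=1/12: -0.0833 × log₂(0.0833) = 0.2987
  p(3,2)=1/36: -0.0278 × log₂(0.0278) = 0.1436
  p(3,3)=1/18: -0.0556 × log₂(0.0556) = 0.2317
H(X,Y) = 3.8911 bits


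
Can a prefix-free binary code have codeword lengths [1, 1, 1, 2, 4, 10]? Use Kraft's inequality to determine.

Kraft inequality: Σ 2^(-l_i) ≤ 1 for prefix-free code
Calculating: 2^(-1) + 2^(-1) + 2^(-1) + 2^(-2) + 2^(-4) + 2^(-10)
= 0.5 + 0.5 + 0.5 + 0.25 + 0.0625 + 0.0009765625
= 1.8135
Since 1.8135 > 1, prefix-free code does not exist


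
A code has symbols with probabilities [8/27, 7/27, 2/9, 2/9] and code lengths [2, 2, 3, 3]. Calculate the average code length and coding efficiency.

Average length L = Σ p_i × l_i = 2.4444 bits
Entropy H = 1.9893 bits
Efficiency η = H/L × 100% = 81.38%


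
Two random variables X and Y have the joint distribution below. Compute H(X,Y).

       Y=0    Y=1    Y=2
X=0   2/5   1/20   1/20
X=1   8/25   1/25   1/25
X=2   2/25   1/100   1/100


H(X,Y) = -Σ p(x,y) log₂ p(x,y)
  p(0,0)=2/5: -0.4000 × log₂(0.4000) = 0.5288
  p(0,1)=1/20: -0.0500 × log₂(0.0500) = 0.2161
  p(0,2)=1/20: -0.0500 × log₂(0.0500) = 0.2161
  p(1,0)=8/25: -0.3200 × log₂(0.3200) = 0.5260
  p(1,1)=1/25: -0.0400 × log₂(0.0400) = 0.1858
  p(1,2)=1/25: -0.0400 × log₂(0.0400) = 0.1858
  p(2,0)=2/25: -0.0800 × log₂(0.0800) = 0.2915
  p(2,1)=1/100: -0.0100 × log₂(0.0100) = 0.0664
  p(2,2)=1/100: -0.0100 × log₂(0.0100) = 0.0664
H(X,Y) = 2.2829 bits


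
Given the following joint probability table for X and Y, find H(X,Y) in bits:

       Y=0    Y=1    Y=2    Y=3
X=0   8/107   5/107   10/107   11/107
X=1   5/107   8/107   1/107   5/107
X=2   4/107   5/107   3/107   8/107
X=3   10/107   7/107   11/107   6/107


H(X,Y) = -Σ p(x,y) log₂ p(x,y)
  p(0,0)=8/107: -0.0748 × log₂(0.0748) = 0.2797
  p(0,1)=5/107: -0.0467 × log₂(0.0467) = 0.2065
  p(0,2)=10/107: -0.0935 × log₂(0.0935) = 0.3196
  p(0,3)=11/107: -0.1028 × log₂(0.1028) = 0.3374
  p(1,0)=5/107: -0.0467 × log₂(0.0467) = 0.2065
  p(1,1)=8/107: -0.0748 × log₂(0.0748) = 0.2797
  p(1,2)=1/107: -0.0093 × log₂(0.0093) = 0.0630
  p(1,3)=5/107: -0.0467 × log₂(0.0467) = 0.2065
  p(2,0)=4/107: -0.0374 × log₂(0.0374) = 0.1773
  p(2,1)=5/107: -0.0467 × log₂(0.0467) = 0.2065
  p(2,2)=3/107: -0.0280 × log₂(0.0280) = 0.1446
  p(2,3)=8/107: -0.0748 × log₂(0.0748) = 0.2797
  p(3,0)=10/107: -0.0935 × log₂(0.0935) = 0.3196
  p(3,1)=7/107: -0.0654 × log₂(0.0654) = 0.2574
  p(3,2)=11/107: -0.1028 × log₂(0.1028) = 0.3374
  p(3,3)=6/107: -0.0561 × log₂(0.0561) = 0.2331
H(X,Y) = 3.8545 bits


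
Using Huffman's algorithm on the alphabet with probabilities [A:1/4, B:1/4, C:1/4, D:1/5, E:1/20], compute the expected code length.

Huffman tree construction:
Combine smallest probabilities repeatedly
Resulting codes:
  A: 00 (length 2)
  B: 01 (length 2)
  C: 10 (length 2)
  D: 111 (length 3)
  E: 110 (length 3)
Average length = Σ p(s) × length(s) = 2.2500 bits


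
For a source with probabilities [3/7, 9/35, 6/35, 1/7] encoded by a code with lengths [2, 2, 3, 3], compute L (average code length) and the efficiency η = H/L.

Average length L = Σ p_i × l_i = 2.3143 bits
Entropy H = 1.8649 bits
Efficiency η = H/L × 100% = 80.58%


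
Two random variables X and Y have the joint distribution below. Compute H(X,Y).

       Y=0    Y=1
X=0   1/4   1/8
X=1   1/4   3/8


H(X,Y) = -Σ p(x,y) log₂ p(x,y)
  p(0,0)=1/4: -0.2500 × log₂(0.2500) = 0.5000
  p(0,1)=1/8: -0.1250 × log₂(0.1250) = 0.3750
  p(1,0)=1/4: -0.2500 × log₂(0.2500) = 0.5000
  p(1,1)=3/8: -0.3750 × log₂(0.3750) = 0.5306
H(X,Y) = 1.9056 bits


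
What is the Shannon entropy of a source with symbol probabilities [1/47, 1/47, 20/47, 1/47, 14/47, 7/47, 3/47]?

H(X) = -Σ p(x) log₂ p(x)
  -1/47 × log₂(1/47) = 0.1182
  -1/47 × log₂(1/47) = 0.1182
  -20/47 × log₂(20/47) = 0.5245
  -1/47 × log₂(1/47) = 0.1182
  -14/47 × log₂(14/47) = 0.5205
  -7/47 × log₂(7/47) = 0.4092
  -3/47 × log₂(3/47) = 0.2534
H(X) = 2.0621 bits


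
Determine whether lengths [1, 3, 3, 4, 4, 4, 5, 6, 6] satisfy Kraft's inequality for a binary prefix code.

Kraft inequality: Σ 2^(-l_i) ≤ 1 for prefix-free code
Calculating: 2^(-1) + 2^(-3) + 2^(-3) + 2^(-4) + 2^(-4) + 2^(-4) + 2^(-5) + 2^(-6) + 2^(-6)
= 0.5 + 0.125 + 0.125 + 0.0625 + 0.0625 + 0.0625 + 0.03125 + 0.015625 + 0.015625
= 1.0000
Since 1.0000 ≤ 1, prefix-free code exists


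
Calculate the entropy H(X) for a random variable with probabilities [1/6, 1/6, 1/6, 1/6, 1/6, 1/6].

H(X) = -Σ p(x) log₂ p(x)
  -1/6 × log₂(1/6) = 0.4308
  -1/6 × log₂(1/6) = 0.4308
  -1/6 × log₂(1/6) = 0.4308
  -1/6 × log₂(1/6) = 0.4308
  -1/6 × log₂(1/6) = 0.4308
  -1/6 × log₂(1/6) = 0.4308
H(X) = 2.5850 bits


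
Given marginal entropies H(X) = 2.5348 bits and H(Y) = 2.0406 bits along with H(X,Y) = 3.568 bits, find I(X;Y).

I(X;Y) = H(X) + H(Y) - H(X,Y)
I(X;Y) = 2.5348 + 2.0406 - 3.568 = 1.0074 bits


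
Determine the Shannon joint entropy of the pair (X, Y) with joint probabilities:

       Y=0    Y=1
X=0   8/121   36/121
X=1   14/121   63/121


H(X,Y) = -Σ p(x,y) log₂ p(x,y)
  p(0,0)=8/121: -0.0661 × log₂(0.0661) = 0.2591
  p(0,1)=36/121: -0.2975 × log₂(0.2975) = 0.5203
  p(1,0)=14/121: -0.1157 × log₂(0.1157) = 0.3600
  p(1,1)=63/121: -0.5207 × log₂(0.5207) = 0.4902
H(X,Y) = 1.6297 bits


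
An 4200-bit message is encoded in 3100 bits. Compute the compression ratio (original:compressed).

Compression ratio = Original / Compressed
= 4200 / 3100 = 1.35:1


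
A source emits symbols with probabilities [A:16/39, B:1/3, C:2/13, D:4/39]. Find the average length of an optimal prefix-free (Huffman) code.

Huffman tree construction:
Combine smallest probabilities repeatedly
Resulting codes:
  A: 0 (length 1)
  B: 11 (length 2)
  C: 101 (length 3)
  D: 100 (length 3)
Average length = Σ p(s) × length(s) = 1.8462 bits


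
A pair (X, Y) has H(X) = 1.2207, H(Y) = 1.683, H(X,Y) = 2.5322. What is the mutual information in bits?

I(X;Y) = H(X) + H(Y) - H(X,Y)
I(X;Y) = 1.2207 + 1.683 - 2.5322 = 0.3715 bits


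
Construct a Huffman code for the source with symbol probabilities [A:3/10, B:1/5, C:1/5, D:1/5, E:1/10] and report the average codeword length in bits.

Huffman tree construction:
Combine smallest probabilities repeatedly
Resulting codes:
  A: 10 (length 2)
  B: 111 (length 3)
  C: 00 (length 2)
  D: 01 (length 2)
  E: 110 (length 3)
Average length = Σ p(s) × length(s) = 2.3000 bits


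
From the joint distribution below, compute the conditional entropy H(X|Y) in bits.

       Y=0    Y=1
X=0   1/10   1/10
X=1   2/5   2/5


H(X|Y) = Σ_y p(y) H(X|Y=y)
  p(Y=0) = 1/2, H(X|Y=0) = 0.7219
  p(Y=1) = 1/2, H(X|Y=1) = 0.7219
H(X|Y) = 0.5000×0.7219 + 0.5000×0.7219 = 0.7219 bits


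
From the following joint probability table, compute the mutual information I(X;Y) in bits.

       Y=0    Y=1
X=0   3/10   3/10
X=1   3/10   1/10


H(X) = 0.9710, H(Y) = 0.9710, H(X,Y) = 1.8955
I(X;Y) = H(X) + H(Y) - H(X,Y) = 0.0464 bits


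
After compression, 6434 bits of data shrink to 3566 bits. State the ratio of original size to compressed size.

Compression ratio = Original / Compressed
= 6434 / 3566 = 1.80:1


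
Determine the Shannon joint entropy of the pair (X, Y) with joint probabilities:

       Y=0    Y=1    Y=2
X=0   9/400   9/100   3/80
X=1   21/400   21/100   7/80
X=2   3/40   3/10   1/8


H(X,Y) = -Σ p(x,y) log₂ p(x,y)
  p(0,0)=9/400: -0.0225 × log₂(0.0225) = 0.1232
  p(0,1)=9/100: -0.0900 × log₂(0.0900) = 0.3127
  p(0,2)=3/80: -0.0375 × log₂(0.0375) = 0.1776
  p(1,0)=21/400: -0.0525 × log₂(0.0525) = 0.2232
  p(1,1)=21/100: -0.2100 × log₂(0.2100) = 0.4728
  p(1,2)=7/80: -0.0875 × log₂(0.0875) = 0.3075
  p(2,0)=3/40: -0.0750 × log₂(0.0750) = 0.2803
  p(2,1)=3/10: -0.3000 × log₂(0.3000) = 0.5211
  p(2,2)=1/8: -0.1250 × log₂(0.1250) = 0.3750
H(X,Y) = 2.7934 bits


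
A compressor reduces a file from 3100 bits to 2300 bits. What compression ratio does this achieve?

Compression ratio = Original / Compressed
= 3100 / 2300 = 1.35:1


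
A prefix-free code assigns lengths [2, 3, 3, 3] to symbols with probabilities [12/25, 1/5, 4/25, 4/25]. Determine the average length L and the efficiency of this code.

Average length L = Σ p_i × l_i = 2.5200 bits
Entropy H = 1.8187 bits
Efficiency η = H/L × 100% = 72.17%


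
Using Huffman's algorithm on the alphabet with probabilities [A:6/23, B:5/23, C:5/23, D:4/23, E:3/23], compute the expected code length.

Huffman tree construction:
Combine smallest probabilities repeatedly
Resulting codes:
  A: 10 (length 2)
  B: 00 (length 2)
  C: 01 (length 2)
  D: 111 (length 3)
  E: 110 (length 3)
Average length = Σ p(s) × length(s) = 2.3043 bits


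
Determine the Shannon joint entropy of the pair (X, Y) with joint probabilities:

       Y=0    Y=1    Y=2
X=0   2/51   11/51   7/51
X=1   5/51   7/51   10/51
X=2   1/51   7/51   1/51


H(X,Y) = -Σ p(x,y) log₂ p(x,y)
  p(0,0)=2/51: -0.0392 × log₂(0.0392) = 0.1832
  p(0,1)=11/51: -0.2157 × log₂(0.2157) = 0.4773
  p(0,2)=7/51: -0.1373 × log₂(0.1373) = 0.3932
  p(1,0)=5/51: -0.0980 × log₂(0.0980) = 0.3285
  p(1,1)=7/51: -0.1373 × log₂(0.1373) = 0.3932
  p(1,2)=10/51: -0.1961 × log₂(0.1961) = 0.4609
  p(2,0)=1/51: -0.0196 × log₂(0.0196) = 0.1112
  p(2,1)=7/51: -0.1373 × log₂(0.1373) = 0.3932
  p(2,2)=1/51: -0.0196 × log₂(0.0196) = 0.1112
H(X,Y) = 2.8521 bits


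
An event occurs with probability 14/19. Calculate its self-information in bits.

Information content I(x) = -log₂(p(x))
I = -log₂(14/19) = -log₂(0.7368)
I = 0.4406 bits


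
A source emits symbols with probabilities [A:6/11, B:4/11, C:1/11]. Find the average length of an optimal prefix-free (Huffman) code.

Huffman tree construction:
Combine smallest probabilities repeatedly
Resulting codes:
  A: 1 (length 1)
  B: 01 (length 2)
  C: 00 (length 2)
Average length = Σ p(s) × length(s) = 1.4545 bits


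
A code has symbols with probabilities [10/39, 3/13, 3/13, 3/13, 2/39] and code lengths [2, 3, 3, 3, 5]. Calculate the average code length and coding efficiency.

Average length L = Σ p_i × l_i = 2.8462 bits
Entropy H = 2.1878 bits
Efficiency η = H/L × 100% = 76.87%


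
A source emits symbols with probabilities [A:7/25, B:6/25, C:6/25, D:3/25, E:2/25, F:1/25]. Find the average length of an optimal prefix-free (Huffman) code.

Huffman tree construction:
Combine smallest probabilities repeatedly
Resulting codes:
  A: 11 (length 2)
  B: 00 (length 2)
  C: 01 (length 2)
  D: 100 (length 3)
  E: 1011 (length 4)
  F: 1010 (length 4)
Average length = Σ p(s) × length(s) = 2.3600 bits


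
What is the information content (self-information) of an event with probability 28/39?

Information content I(x) = -log₂(p(x))
I = -log₂(28/39) = -log₂(0.7179)
I = 0.4780 bits


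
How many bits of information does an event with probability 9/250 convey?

Information content I(x) = -log₂(p(x))
I = -log₂(9/250) = -log₂(0.0360)
I = 4.7959 bits


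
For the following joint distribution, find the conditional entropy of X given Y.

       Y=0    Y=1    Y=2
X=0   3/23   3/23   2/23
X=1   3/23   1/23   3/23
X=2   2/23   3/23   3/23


H(X|Y) = Σ_y p(y) H(X|Y=y)
  p(Y=0) = 8/23, H(X|Y=0) = 1.5613
  p(Y=1) = 7/23, H(X|Y=1) = 1.4488
  p(Y=2) = 8/23, H(X|Y=2) = 1.5613
H(X|Y) = 0.3478×1.5613 + 0.3043×1.4488 + 0.3478×1.5613 = 1.5271 bits


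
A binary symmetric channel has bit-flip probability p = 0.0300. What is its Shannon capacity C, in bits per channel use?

For BSC with error probability p:
C = 1 - H(p) where H(p) is binary entropy
H(0.0300) = -0.0300 × log₂(0.0300) - 0.9700 × log₂(0.9700)
H(p) = 0.1944
C = 1 - 0.1944 = 0.8056 bits/use


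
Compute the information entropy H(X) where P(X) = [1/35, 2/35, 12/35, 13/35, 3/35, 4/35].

H(X) = -Σ p(x) log₂ p(x)
  -1/35 × log₂(1/35) = 0.1466
  -2/35 × log₂(2/35) = 0.2360
  -12/35 × log₂(12/35) = 0.5295
  -13/35 × log₂(13/35) = 0.5307
  -3/35 × log₂(3/35) = 0.3038
  -4/35 × log₂(4/35) = 0.3576
H(X) = 2.1041 bits


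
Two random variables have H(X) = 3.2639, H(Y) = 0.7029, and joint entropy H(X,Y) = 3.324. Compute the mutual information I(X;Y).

I(X;Y) = H(X) + H(Y) - H(X,Y)
I(X;Y) = 3.2639 + 0.7029 - 3.324 = 0.6428 bits


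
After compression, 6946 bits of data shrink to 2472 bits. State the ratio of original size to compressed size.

Compression ratio = Original / Compressed
= 6946 / 2472 = 2.81:1


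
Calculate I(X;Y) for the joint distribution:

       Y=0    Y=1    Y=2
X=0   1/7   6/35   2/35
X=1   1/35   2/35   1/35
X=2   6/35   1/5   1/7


H(X) = 1.3817, H(Y) = 1.5401, H(X,Y) = 2.9038
I(X;Y) = H(X) + H(Y) - H(X,Y) = 0.0179 bits


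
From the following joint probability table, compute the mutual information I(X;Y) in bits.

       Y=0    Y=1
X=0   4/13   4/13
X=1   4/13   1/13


H(X) = 0.9612, H(Y) = 0.9612, H(X,Y) = 1.8543
I(X;Y) = H(X) + H(Y) - H(X,Y) = 0.0682 bits


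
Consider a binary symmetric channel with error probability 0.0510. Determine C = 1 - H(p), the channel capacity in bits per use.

For BSC with error probability p:
C = 1 - H(p) where H(p) is binary entropy
H(0.0510) = -0.0510 × log₂(0.0510) - 0.9490 × log₂(0.9490)
H(p) = 0.2906
C = 1 - 0.2906 = 0.7094 bits/use


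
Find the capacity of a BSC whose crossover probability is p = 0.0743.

For BSC with error probability p:
C = 1 - H(p) where H(p) is binary entropy
H(0.0743) = -0.0743 × log₂(0.0743) - 0.9257 × log₂(0.9257)
H(p) = 0.3818
C = 1 - 0.3818 = 0.6182 bits/use


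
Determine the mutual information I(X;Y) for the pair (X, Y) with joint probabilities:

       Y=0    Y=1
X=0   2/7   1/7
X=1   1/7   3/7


H(X) = 0.9852, H(Y) = 0.9852, H(X,Y) = 1.8424
I(X;Y) = H(X) + H(Y) - H(X,Y) = 0.1281 bits


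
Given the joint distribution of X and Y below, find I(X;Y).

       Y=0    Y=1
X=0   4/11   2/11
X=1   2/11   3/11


H(X) = 0.9940, H(Y) = 0.9940, H(X,Y) = 1.9363
I(X;Y) = H(X) + H(Y) - H(X,Y) = 0.0518 bits


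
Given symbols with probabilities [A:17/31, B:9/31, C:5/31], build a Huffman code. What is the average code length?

Huffman tree construction:
Combine smallest probabilities repeatedly
Resulting codes:
  A: 1 (length 1)
  B: 01 (length 2)
  C: 00 (length 2)
Average length = Σ p(s) × length(s) = 1.4516 bits


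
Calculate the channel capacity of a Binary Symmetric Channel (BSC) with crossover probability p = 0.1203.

For BSC with error probability p:
C = 1 - H(p) where H(p) is binary entropy
H(0.1203) = -0.1203 × log₂(0.1203) - 0.8797 × log₂(0.8797)
H(p) = 0.5302
C = 1 - 0.5302 = 0.4698 bits/use


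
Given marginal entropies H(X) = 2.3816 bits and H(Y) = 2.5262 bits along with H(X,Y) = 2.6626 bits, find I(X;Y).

I(X;Y) = H(X) + H(Y) - H(X,Y)
I(X;Y) = 2.3816 + 2.5262 - 2.6626 = 2.2452 bits


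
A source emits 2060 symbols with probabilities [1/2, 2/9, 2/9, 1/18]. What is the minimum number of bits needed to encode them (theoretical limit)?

Entropy H = 1.6961 bits/symbol
Minimum bits = H × n = 1.6961 × 2060
= 3493.91 bits


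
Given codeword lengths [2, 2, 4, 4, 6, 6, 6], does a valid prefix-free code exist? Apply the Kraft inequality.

Kraft inequality: Σ 2^(-l_i) ≤ 1 for prefix-free code
Calculating: 2^(-2) + 2^(-2) + 2^(-4) + 2^(-4) + 2^(-6) + 2^(-6) + 2^(-6)
= 0.25 + 0.25 + 0.0625 + 0.0625 + 0.015625 + 0.015625 + 0.015625
= 0.6719
Since 0.6719 ≤ 1, prefix-free code exists


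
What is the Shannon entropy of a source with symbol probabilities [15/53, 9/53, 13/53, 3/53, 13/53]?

H(X) = -Σ p(x) log₂ p(x)
  -15/53 × log₂(15/53) = 0.5154
  -9/53 × log₂(9/53) = 0.4344
  -13/53 × log₂(13/53) = 0.4973
  -3/53 × log₂(3/53) = 0.2345
  -13/53 × log₂(13/53) = 0.4973
H(X) = 2.1789 bits


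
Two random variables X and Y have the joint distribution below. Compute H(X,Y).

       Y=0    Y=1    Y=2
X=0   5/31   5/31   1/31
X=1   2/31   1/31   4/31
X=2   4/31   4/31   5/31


H(X,Y) = -Σ p(x,y) log₂ p(x,y)
  p(0,0)=5/31: -0.1613 × log₂(0.1613) = 0.4246
  p(0,1)=5/31: -0.1613 × log₂(0.1613) = 0.4246
  p(0,2)=1/31: -0.0323 × log₂(0.0323) = 0.1598
  p(1,0)=2/31: -0.0645 × log₂(0.0645) = 0.2551
  p(1,1)=1/31: -0.0323 × log₂(0.0323) = 0.1598
  p(1,2)=4/31: -0.1290 × log₂(0.1290) = 0.3812
  p(2,0)=4/31: -0.1290 × log₂(0.1290) = 0.3812
  p(2,1)=4/31: -0.1290 × log₂(0.1290) = 0.3812
  p(2,2)=5/31: -0.1613 × log₂(0.1613) = 0.4246
H(X,Y) = 2.9920 bits


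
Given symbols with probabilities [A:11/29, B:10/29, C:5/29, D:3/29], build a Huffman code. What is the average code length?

Huffman tree construction:
Combine smallest probabilities repeatedly
Resulting codes:
  A: 0 (length 1)
  B: 11 (length 2)
  C: 101 (length 3)
  D: 100 (length 3)
Average length = Σ p(s) × length(s) = 1.8966 bits


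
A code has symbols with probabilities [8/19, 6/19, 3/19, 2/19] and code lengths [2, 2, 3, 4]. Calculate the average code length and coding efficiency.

Average length L = Σ p_i × l_i = 2.3684 bits
Entropy H = 1.8129 bits
Efficiency η = H/L × 100% = 76.55%


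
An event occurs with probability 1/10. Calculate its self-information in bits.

Information content I(x) = -log₂(p(x))
I = -log₂(1/10) = -log₂(0.1000)
I = 3.3219 bits


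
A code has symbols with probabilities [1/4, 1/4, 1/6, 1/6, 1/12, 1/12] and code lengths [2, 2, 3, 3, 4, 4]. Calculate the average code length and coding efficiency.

Average length L = Σ p_i × l_i = 2.6667 bits
Entropy H = 2.4591 bits
Efficiency η = H/L × 100% = 92.22%


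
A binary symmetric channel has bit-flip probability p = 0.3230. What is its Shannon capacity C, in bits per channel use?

For BSC with error probability p:
C = 1 - H(p) where H(p) is binary entropy
H(0.3230) = -0.3230 × log₂(0.3230) - 0.6770 × log₂(0.6770)
H(p) = 0.9076
C = 1 - 0.9076 = 0.0924 bits/use


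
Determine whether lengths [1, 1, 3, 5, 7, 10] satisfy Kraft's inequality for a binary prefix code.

Kraft inequality: Σ 2^(-l_i) ≤ 1 for prefix-free code
Calculating: 2^(-1) + 2^(-1) + 2^(-3) + 2^(-5) + 2^(-7) + 2^(-10)
= 0.5 + 0.5 + 0.125 + 0.03125 + 0.0078125 + 0.0009765625
= 1.1650
Since 1.1650 > 1, prefix-free code does not exist


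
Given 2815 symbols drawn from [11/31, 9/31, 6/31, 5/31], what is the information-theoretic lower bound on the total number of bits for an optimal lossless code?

Entropy H = 1.9315 bits/symbol
Minimum bits = H × n = 1.9315 × 2815
= 5437.27 bits


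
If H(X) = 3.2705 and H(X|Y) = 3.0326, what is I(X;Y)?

I(X;Y) = H(X) - H(X|Y)
I(X;Y) = 3.2705 - 3.0326 = 0.2379 bits


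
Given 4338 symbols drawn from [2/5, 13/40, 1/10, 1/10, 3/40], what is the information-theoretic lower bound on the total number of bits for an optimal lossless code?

Entropy H = 2.0004 bits/symbol
Minimum bits = H × n = 2.0004 × 4338
= 8677.79 bits


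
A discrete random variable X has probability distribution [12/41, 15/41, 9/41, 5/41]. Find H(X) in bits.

H(X) = -Σ p(x) log₂ p(x)
  -12/41 × log₂(12/41) = 0.5188
  -15/41 × log₂(15/41) = 0.5307
  -9/41 × log₂(9/41) = 0.4802
  -5/41 × log₂(5/41) = 0.3702
H(X) = 1.8999 bits


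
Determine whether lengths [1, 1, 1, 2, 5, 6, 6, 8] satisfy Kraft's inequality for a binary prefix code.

Kraft inequality: Σ 2^(-l_i) ≤ 1 for prefix-free code
Calculating: 2^(-1) + 2^(-1) + 2^(-1) + 2^(-2) + 2^(-5) + 2^(-6) + 2^(-6) + 2^(-8)
= 0.5 + 0.5 + 0.5 + 0.25 + 0.03125 + 0.015625 + 0.015625 + 0.00390625
= 1.8164
Since 1.8164 > 1, prefix-free code does not exist


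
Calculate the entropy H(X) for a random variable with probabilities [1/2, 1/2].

H(X) = -Σ p(x) log₂ p(x)
  -1/2 × log₂(1/2) = 0.5000
  -1/2 × log₂(1/2) = 0.5000
H(X) = 1.0000 bits


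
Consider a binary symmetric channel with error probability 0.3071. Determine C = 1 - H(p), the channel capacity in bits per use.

For BSC with error probability p:
C = 1 - H(p) where H(p) is binary entropy
H(0.3071) = -0.3071 × log₂(0.3071) - 0.6929 × log₂(0.6929)
H(p) = 0.8898
C = 1 - 0.8898 = 0.1102 bits/use


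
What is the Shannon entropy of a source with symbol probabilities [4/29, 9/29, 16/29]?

H(X) = -Σ p(x) log₂ p(x)
  -4/29 × log₂(4/29) = 0.3942
  -9/29 × log₂(9/29) = 0.5239
  -16/29 × log₂(16/29) = 0.4734
H(X) = 1.3915 bits


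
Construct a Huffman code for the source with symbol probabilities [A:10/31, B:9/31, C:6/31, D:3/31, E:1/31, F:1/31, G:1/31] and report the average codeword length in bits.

Huffman tree construction:
Combine smallest probabilities repeatedly
Resulting codes:
  A: 11 (length 2)
  B: 10 (length 2)
  C: 00 (length 2)
  D: 010 (length 3)
  E: 01110 (length 5)
  F: 01111 (length 5)
  G: 0110 (length 4)
Average length = Σ p(s) × length(s) = 2.3548 bits


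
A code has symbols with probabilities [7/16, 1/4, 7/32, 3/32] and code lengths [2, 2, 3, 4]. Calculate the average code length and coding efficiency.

Average length L = Σ p_i × l_i = 2.4062 bits
Entropy H = 1.8216 bits
Efficiency η = H/L × 100% = 75.70%


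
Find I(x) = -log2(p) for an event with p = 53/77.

Information content I(x) = -log₂(p(x))
I = -log₂(53/77) = -log₂(0.6883)
I = 0.5389 bits


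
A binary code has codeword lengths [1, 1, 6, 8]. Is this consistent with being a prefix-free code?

Kraft inequality: Σ 2^(-l_i) ≤ 1 for prefix-free code
Calculating: 2^(-1) + 2^(-1) + 2^(-6) + 2^(-8)
= 0.5 + 0.5 + 0.015625 + 0.00390625
= 1.0195
Since 1.0195 > 1, prefix-free code does not exist


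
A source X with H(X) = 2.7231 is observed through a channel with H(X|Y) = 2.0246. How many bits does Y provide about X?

I(X;Y) = H(X) - H(X|Y)
I(X;Y) = 2.7231 - 2.0246 = 0.6985 bits


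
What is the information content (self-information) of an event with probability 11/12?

Information content I(x) = -log₂(p(x))
I = -log₂(11/12) = -log₂(0.9167)
I = 0.1255 bits


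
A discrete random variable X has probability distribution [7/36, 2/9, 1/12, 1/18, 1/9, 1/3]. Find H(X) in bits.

H(X) = -Σ p(x) log₂ p(x)
  -7/36 × log₂(7/36) = 0.4594
  -2/9 × log₂(2/9) = 0.4822
  -1/12 × log₂(1/12) = 0.2987
  -1/18 × log₂(1/18) = 0.2317
  -1/9 × log₂(1/9) = 0.3522
  -1/3 × log₂(1/3) = 0.5283
H(X) = 2.3525 bits


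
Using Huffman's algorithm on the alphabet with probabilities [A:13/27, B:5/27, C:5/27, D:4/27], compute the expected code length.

Huffman tree construction:
Combine smallest probabilities repeatedly
Resulting codes:
  A: 0 (length 1)
  B: 111 (length 3)
  C: 10 (length 2)
  D: 110 (length 3)
Average length = Σ p(s) × length(s) = 1.8519 bits


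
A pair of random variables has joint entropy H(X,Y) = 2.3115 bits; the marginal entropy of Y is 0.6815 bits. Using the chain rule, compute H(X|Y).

Chain rule: H(X,Y) = H(X|Y) + H(Y)
H(X|Y) = H(X,Y) - H(Y) = 2.3115 - 0.6815 = 1.63 bits


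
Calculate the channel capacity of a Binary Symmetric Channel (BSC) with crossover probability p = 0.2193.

For BSC with error probability p:
C = 1 - H(p) where H(p) is binary entropy
H(0.2193) = -0.2193 × log₂(0.2193) - 0.7807 × log₂(0.7807)
H(p) = 0.7589
C = 1 - 0.7589 = 0.2411 bits/use


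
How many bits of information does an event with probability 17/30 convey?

Information content I(x) = -log₂(p(x))
I = -log₂(17/30) = -log₂(0.5667)
I = 0.8194 bits


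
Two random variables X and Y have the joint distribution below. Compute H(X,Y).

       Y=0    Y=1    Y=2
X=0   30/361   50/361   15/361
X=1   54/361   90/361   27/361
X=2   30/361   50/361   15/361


H(X,Y) = -Σ p(x,y) log₂ p(x,y)
  p(0,0)=30/361: -0.0831 × log₂(0.0831) = 0.2983
  p(0,1)=50/361: -0.1385 × log₂(0.1385) = 0.3950
  p(0,2)=15/361: -0.0416 × log₂(0.0416) = 0.1907
  p(1,0)=54/361: -0.1496 × log₂(0.1496) = 0.4100
  p(1,1)=90/361: -0.2493 × log₂(0.2493) = 0.4996
  p(1,2)=27/361: -0.0748 × log₂(0.0748) = 0.2798
  p(2,0)=30/361: -0.0831 × log₂(0.0831) = 0.2983
  p(2,1)=50/361: -0.1385 × log₂(0.1385) = 0.3950
  p(2,2)=15/361: -0.0416 × log₂(0.0416) = 0.1907
H(X,Y) = 2.9573 bits


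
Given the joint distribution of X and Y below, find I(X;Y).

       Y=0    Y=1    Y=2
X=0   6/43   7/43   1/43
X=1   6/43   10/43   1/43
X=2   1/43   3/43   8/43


H(X) = 1.5702, H(Y) = 1.5248, H(X,Y) = 2.8066
I(X;Y) = H(X) + H(Y) - H(X,Y) = 0.2884 bits


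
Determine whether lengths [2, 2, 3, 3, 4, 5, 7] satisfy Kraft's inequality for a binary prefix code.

Kraft inequality: Σ 2^(-l_i) ≤ 1 for prefix-free code
Calculating: 2^(-2) + 2^(-2) + 2^(-3) + 2^(-3) + 2^(-4) + 2^(-5) + 2^(-7)
= 0.25 + 0.25 + 0.125 + 0.125 + 0.0625 + 0.03125 + 0.0078125
= 0.8516
Since 0.8516 ≤ 1, prefix-free code exists


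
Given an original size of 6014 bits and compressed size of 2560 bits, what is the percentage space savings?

Space savings = (1 - Compressed/Original) × 100%
= (1 - 2560/6014) × 100%
= 57.43%


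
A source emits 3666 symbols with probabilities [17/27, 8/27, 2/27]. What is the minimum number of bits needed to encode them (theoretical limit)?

Entropy H = 1.2183 bits/symbol
Minimum bits = H × n = 1.2183 × 3666
= 4466.42 bits


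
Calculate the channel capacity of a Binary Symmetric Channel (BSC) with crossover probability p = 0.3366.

For BSC with error probability p:
C = 1 - H(p) where H(p) is binary entropy
H(0.3366) = -0.3366 × log₂(0.3366) - 0.6634 × log₂(0.6634)
H(p) = 0.9215
C = 1 - 0.9215 = 0.0785 bits/use


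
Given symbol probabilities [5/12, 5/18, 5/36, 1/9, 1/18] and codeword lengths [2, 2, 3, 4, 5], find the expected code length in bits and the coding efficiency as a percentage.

Average length L = Σ p_i × l_i = 2.5278 bits
Entropy H = 2.0190 bits
Efficiency η = H/L × 100% = 79.87%


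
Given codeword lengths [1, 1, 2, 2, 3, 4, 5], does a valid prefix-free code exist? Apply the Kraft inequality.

Kraft inequality: Σ 2^(-l_i) ≤ 1 for prefix-free code
Calculating: 2^(-1) + 2^(-1) + 2^(-2) + 2^(-2) + 2^(-3) + 2^(-4) + 2^(-5)
= 0.5 + 0.5 + 0.25 + 0.25 + 0.125 + 0.0625 + 0.03125
= 1.7188
Since 1.7188 > 1, prefix-free code does not exist


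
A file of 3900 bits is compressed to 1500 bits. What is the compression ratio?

Compression ratio = Original / Compressed
= 3900 / 1500 = 2.60:1


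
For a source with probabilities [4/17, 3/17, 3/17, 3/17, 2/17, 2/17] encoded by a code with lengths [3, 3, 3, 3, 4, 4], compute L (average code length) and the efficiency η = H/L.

Average length L = Σ p_i × l_i = 3.2353 bits
Entropy H = 2.5425 bits
Efficiency η = H/L × 100% = 78.59%


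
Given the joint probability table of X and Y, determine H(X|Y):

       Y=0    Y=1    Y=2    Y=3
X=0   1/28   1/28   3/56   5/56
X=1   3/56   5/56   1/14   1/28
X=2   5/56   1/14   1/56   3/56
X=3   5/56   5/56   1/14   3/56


H(X|Y) = Σ_y p(y) H(X|Y=y)
  p(Y=0) = 15/56, H(X|Y=0) = 1.9086
  p(Y=1) = 2/7, H(X|Y=1) = 1.9238
  p(Y=2) = 3/14, H(X|Y=2) = 1.8554
  p(Y=3) = 13/56, H(X|Y=3) = 1.9220
H(X|Y) = 0.2679×1.9086 + 0.2857×1.9238 + 0.2143×1.8554 + 0.2321×1.9220 = 1.9047 bits


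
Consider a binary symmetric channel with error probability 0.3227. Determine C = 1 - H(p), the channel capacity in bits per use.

For BSC with error probability p:
C = 1 - H(p) where H(p) is binary entropy
H(0.3227) = -0.3227 × log₂(0.3227) - 0.6773 × log₂(0.6773)
H(p) = 0.9073
C = 1 - 0.9073 = 0.0927 bits/use


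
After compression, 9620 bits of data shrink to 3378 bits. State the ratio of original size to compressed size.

Compression ratio = Original / Compressed
= 9620 / 3378 = 2.85:1


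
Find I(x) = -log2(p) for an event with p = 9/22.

Information content I(x) = -log₂(p(x))
I = -log₂(9/22) = -log₂(0.4091)
I = 1.2895 bits


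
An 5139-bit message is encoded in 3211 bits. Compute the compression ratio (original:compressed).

Compression ratio = Original / Compressed
= 5139 / 3211 = 1.60:1


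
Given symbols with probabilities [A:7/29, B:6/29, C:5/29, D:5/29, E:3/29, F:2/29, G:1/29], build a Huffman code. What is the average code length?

Huffman tree construction:
Combine smallest probabilities repeatedly
Resulting codes:
  A: 10 (length 2)
  B: 00 (length 2)
  C: 110 (length 3)
  D: 111 (length 3)
  E: 010 (length 3)
  F: 0111 (length 4)
  G: 0110 (length 4)
Average length = Σ p(s) × length(s) = 2.6552 bits


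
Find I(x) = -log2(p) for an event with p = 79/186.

Information content I(x) = -log₂(p(x))
I = -log₂(79/186) = -log₂(0.4247)
I = 1.2354 bits


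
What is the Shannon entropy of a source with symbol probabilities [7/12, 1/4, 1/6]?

H(X) = -Σ p(x) log₂ p(x)
  -7/12 × log₂(7/12) = 0.4536
  -1/4 × log₂(1/4) = 0.5000
  -1/6 × log₂(1/6) = 0.4308
H(X) = 1.3844 bits


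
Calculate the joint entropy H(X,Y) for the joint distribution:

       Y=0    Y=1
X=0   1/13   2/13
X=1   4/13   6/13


H(X,Y) = -Σ p(x,y) log₂ p(x,y)
  p(0,0)=1/13: -0.0769 × log₂(0.0769) = 0.2846
  p(0,1)=2/13: -0.1538 × log₂(0.1538) = 0.4155
  p(1,0)=4/13: -0.3077 × log₂(0.3077) = 0.5232
  p(1,1)=6/13: -0.4615 × log₂(0.4615) = 0.5148
H(X,Y) = 1.7381 bits


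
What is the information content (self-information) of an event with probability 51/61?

Information content I(x) = -log₂(p(x))
I = -log₂(51/61) = -log₂(0.8361)
I = 0.2583 bits


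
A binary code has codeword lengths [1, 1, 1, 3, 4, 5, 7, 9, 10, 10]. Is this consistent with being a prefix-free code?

Kraft inequality: Σ 2^(-l_i) ≤ 1 for prefix-free code
Calculating: 2^(-1) + 2^(-1) + 2^(-1) + 2^(-3) + 2^(-4) + 2^(-5) + 2^(-7) + 2^(-9) + 2^(-10) + 2^(-10)
= 0.5 + 0.5 + 0.5 + 0.125 + 0.0625 + 0.03125 + 0.0078125 + 0.001953125 + 0.0009765625 + 0.0009765625
= 1.7305
Since 1.7305 > 1, prefix-free code does not exist


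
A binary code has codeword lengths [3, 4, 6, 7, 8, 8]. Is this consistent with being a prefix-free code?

Kraft inequality: Σ 2^(-l_i) ≤ 1 for prefix-free code
Calculating: 2^(-3) + 2^(-4) + 2^(-6) + 2^(-7) + 2^(-8) + 2^(-8)
= 0.125 + 0.0625 + 0.015625 + 0.0078125 + 0.00390625 + 0.00390625
= 0.2188
Since 0.2188 ≤ 1, prefix-free code exists


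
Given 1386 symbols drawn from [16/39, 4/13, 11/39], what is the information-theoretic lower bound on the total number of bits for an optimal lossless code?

Entropy H = 1.5656 bits/symbol
Minimum bits = H × n = 1.5656 × 1386
= 2169.89 bits


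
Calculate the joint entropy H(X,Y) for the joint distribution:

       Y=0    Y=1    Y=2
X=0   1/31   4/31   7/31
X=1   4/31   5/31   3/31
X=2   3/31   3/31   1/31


H(X,Y) = -Σ p(x,y) log₂ p(x,y)
  p(0,0)=1/31: -0.0323 × log₂(0.0323) = 0.1598
  p(0,1)=4/31: -0.1290 × log₂(0.1290) = 0.3812
  p(0,2)=7/31: -0.2258 × log₂(0.2258) = 0.4848
  p(1,0)=4/31: -0.1290 × log₂(0.1290) = 0.3812
  p(1,1)=5/31: -0.1613 × log₂(0.1613) = 0.4246
  p(1,2)=3/31: -0.0968 × log₂(0.0968) = 0.3261
  p(2,0)=3/31: -0.0968 × log₂(0.0968) = 0.3261
  p(2,1)=3/31: -0.0968 × log₂(0.0968) = 0.3261
  p(2,2)=1/31: -0.0323 × log₂(0.0323) = 0.1598
H(X,Y) = 2.9695 bits


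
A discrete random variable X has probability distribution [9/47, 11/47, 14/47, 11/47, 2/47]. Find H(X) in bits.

H(X) = -Σ p(x) log₂ p(x)
  -9/47 × log₂(9/47) = 0.4566
  -11/47 × log₂(11/47) = 0.4904
  -14/47 × log₂(14/47) = 0.5205
  -11/47 × log₂(11/47) = 0.4904
  -2/47 × log₂(2/47) = 0.1938
H(X) = 2.1516 bits


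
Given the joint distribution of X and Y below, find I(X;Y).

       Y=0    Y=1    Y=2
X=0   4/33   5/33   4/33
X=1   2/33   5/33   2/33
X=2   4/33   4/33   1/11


H(X) = 1.5690, H(Y) = 1.5580, H(X,Y) = 3.1058
I(X;Y) = H(X) + H(Y) - H(X,Y) = 0.0212 bits


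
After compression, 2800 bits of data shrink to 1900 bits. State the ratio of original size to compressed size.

Compression ratio = Original / Compressed
= 2800 / 1900 = 1.47:1


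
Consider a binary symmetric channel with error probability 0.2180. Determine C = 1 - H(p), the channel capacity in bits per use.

For BSC with error probability p:
C = 1 - H(p) where H(p) is binary entropy
H(0.2180) = -0.2180 × log₂(0.2180) - 0.7820 × log₂(0.7820)
H(p) = 0.7565
C = 1 - 0.7565 = 0.2435 bits/use


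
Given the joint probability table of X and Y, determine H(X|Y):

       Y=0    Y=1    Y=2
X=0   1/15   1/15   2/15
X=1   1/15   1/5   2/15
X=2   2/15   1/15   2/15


H(X|Y) = Σ_y p(y) H(X|Y=y)
  p(Y=0) = 4/15, H(X|Y=0) = 1.5000
  p(Y=1) = 1/3, H(X|Y=1) = 1.3710
  p(Y=2) = 2/5, H(X|Y=2) = 1.5850
H(X|Y) = 0.2667×1.5000 + 0.3333×1.3710 + 0.4000×1.5850 = 1.4910 bits


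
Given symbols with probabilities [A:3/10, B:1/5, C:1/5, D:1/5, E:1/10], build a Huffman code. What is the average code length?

Huffman tree construction:
Combine smallest probabilities repeatedly
Resulting codes:
  A: 10 (length 2)
  B: 111 (length 3)
  C: 00 (length 2)
  D: 01 (length 2)
  E: 110 (length 3)
Average length = Σ p(s) × length(s) = 2.3000 bits


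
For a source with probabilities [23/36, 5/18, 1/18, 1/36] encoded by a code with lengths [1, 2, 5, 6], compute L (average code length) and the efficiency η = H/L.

Average length L = Σ p_i × l_i = 1.6389 bits
Entropy H = 1.3016 bits
Efficiency η = H/L × 100% = 79.42%


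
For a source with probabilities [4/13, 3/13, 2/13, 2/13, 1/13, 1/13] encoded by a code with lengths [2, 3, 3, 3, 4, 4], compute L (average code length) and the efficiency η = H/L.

Average length L = Σ p_i × l_i = 2.8462 bits
Entropy H = 2.4116 bits
Efficiency η = H/L × 100% = 84.73%


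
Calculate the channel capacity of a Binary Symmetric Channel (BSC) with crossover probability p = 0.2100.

For BSC with error probability p:
C = 1 - H(p) where H(p) is binary entropy
H(0.2100) = -0.2100 × log₂(0.2100) - 0.7900 × log₂(0.7900)
H(p) = 0.7415
C = 1 - 0.7415 = 0.2585 bits/use
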